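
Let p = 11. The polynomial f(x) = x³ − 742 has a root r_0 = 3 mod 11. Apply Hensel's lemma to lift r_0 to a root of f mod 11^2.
r_1 = 25 (mod 121)

Hensel: r_{i+1} = r_i − f(r_i)/f′(r_i) mod 11^{i+2}, where f′(x) = 3x². Iterate:
  r_0 = 3 (mod 11)
  r_1 = 25 (mod 121)
Final: r = 25 with f(r) ≡ 0 mod 11^2.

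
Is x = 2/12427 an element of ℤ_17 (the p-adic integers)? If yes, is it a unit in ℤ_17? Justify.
x ∉ ℤ_17 (v_17(x) = -2 < 0)

ℤ_17 = {x ∈ ℚ_17 : v_17(x) ≥ 0} and ℤ_17^× = {x ∈ ℤ_17 : v_17(x) = 0}. Here v_17(2/12427) = v_17(num) − v_17(den) = -2; compare against these criteria.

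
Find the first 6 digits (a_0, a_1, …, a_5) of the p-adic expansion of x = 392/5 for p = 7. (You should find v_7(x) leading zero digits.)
(a_0, …, a_5) = (0, 0, 3, 4, 5, 2)

v_7(392/5) = 2, so a_0 = ... = a_1 = 0. Factor out: x = 7^2 · u with u = 8/5 a unit in ℤ_7. Expand u iteratively via a_{v+i} = u_i mod 7, u_{i+1} = (u_i − a_{v+i})/7:
  u_0 = 8/5;  a_2 = 3;  u_1 = (u_0 − 3)/7 = -1/5
  u_1 = -1/5;  a_3 = 4;  u_2 = (u_1 − 4)/7 = -3/5
  u_2 = -3/5;  a_4 = 5;  u_3 = (u_2 − 5)/7 = -4/5
  u_3 = -4/5;  a_5 = 2;  u_4 = (u_3 − 2)/7 = -2/5
Digits: (0, 0, 3, 4, 5, 2).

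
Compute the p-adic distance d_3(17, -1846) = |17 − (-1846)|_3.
d_3(17, -1846) = 1/81

Step 1 — x − y = 17 − (-1846) = 1863. Step 2 — v_3(1863) = 4 (factor: 1863 = (3^4 · 23); the sign does not affect v_p). Step 3 — |x − y|_3 = 3^{-4} = 1/81.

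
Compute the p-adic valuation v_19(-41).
v_19(-41) = 0

v_19(n) is the largest exponent k such that 19^k divides n. Factor out: -41 = -19^0 · 41. (Sign doesn't affect v_p.) So v_19(-41) = 0.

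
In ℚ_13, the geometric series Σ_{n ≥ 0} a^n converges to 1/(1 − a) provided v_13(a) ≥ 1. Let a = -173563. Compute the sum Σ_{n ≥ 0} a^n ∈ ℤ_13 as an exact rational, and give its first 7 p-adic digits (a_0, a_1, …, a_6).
Σ a^n = 1/(1 − a) = 1/173564;  first 7 digits = (1, 0, 0, 12, 6, 12, 0)

v_13(a) = 3 ≥ 1, so the series converges in ℤ_13 to 1/(1 − a) = 1/(1 − (-173563)) = 1/173564. Expand this rational in ℤ_13: compute digits iteratively via d_i = x_i mod 13, x_{i+1} = (x_i − d_i)/13. The first 7 digits are (1, 0, 0, 12, 6, 12, 0).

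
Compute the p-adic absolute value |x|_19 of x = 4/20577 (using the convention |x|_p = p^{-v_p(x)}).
|4/20577|_19 = 6859

Step 1 — compute v_19(x) by factoring powers of 19 out of the numerator and denominator: v_19(4/20577) = -3. Step 2 — apply |x|_p = p^{-v_p(x)} = 19^{3} = 6859.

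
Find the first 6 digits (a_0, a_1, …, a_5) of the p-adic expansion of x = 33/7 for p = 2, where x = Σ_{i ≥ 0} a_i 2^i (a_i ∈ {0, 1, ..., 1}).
(a_0, …, a_5) = (1, 1, 1, 0, 1, 0)

v_2(33/7) = 0 (numerator and denominator both coprime to 2), so x ∈ ℤ_2^×. Compute digits iteratively via a_i = x_i mod 2, x_{i+1} = (x_i − a_i)/2, with x_0 = x:
  x_0 = 33/7;  a_0 = 1;  x_1 = (x_0 − 1)/2 = 13/7
  x_1 = 13/7;  a_1 = 1;  x_2 = (x_1 − 1)/2 = 3/7
  x_2 = 3/7;  a_2 = 1;  x_3 = (x_2 − 1)/2 = -2/7
  x_3 = -2/7;  a_3 = 0;  x_4 = (x_3 − 0)/2 = -1/7
  x_4 = -1/7;  a_4 = 1;  x_5 = (x_4 − 1)/2 = -4/7
  x_5 = -4/7;  a_5 = 0;  x_6 = (x_5 − 0)/2 = -2/7
Digits: (1, 1, 1, 0, 1, 0).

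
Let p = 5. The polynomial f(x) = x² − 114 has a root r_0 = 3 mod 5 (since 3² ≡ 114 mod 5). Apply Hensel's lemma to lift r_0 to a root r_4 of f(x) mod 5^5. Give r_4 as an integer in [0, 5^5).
r_4 = 1808 (mod 3125)

Hensel's recurrence: r_{i+1} = r_i − f(r_i)·(f′(r_i))^{-1} mod 5^{i+2}, with f′(x) = 2x. Iterate:
  r_0 = 3 (mod 5)
  r_1 = 8 (mod 25)
  r_2 = 58 (mod 125)
  r_3 = 558 (mod 625)
  r_4 = 1808 (mod 3125)
Final: r_4 = 1808, and one checks f(r_4) ≡ 0 mod 5^5.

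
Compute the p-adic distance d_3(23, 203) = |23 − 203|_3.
d_3(23, 203) = 1/9

Step 1 — x − y = 23 − 203 = -180. Step 2 — v_3(-180) = 2 (factor: -180 = −(3^2 · 20); the sign does not affect v_p). Step 3 — |x − y|_3 = 3^{-2} = 1/9.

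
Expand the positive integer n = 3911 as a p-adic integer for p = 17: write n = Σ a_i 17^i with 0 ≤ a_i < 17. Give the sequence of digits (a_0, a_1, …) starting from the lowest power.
(a_0, a_1, …) = (1, 9, 13)

Repeated division by 17 gives the digits low-to-high: 3911 = 1 + 9·17^1 + 13·17^2. Digit sequence: (1, 9, 13).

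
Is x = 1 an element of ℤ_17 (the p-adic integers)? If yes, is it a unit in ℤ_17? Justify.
x ∈ ℤ_17^× (unit); v_17(x) = 0

ℤ_17 = {x ∈ ℚ_17 : v_17(x) ≥ 0} and ℤ_17^× = {x ∈ ℤ_17 : v_17(x) = 0}. Here v_17(1) = v_17(num) − v_17(den) = 0; compare against these criteria.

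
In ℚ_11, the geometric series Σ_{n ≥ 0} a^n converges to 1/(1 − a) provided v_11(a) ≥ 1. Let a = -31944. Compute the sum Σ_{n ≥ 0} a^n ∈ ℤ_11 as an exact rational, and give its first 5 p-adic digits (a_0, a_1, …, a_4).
Σ a^n = 1/(1 − a) = 1/31945;  first 5 digits = (1, 0, 0, 9, 8)

v_11(a) = 3 ≥ 1, so the series converges in ℤ_11 to 1/(1 − a) = 1/(1 − (-31944)) = 1/31945. Expand this rational in ℤ_11: compute digits iteratively via d_i = x_i mod 11, x_{i+1} = (x_i − d_i)/11. The first 5 digits are (1, 0, 0, 9, 8).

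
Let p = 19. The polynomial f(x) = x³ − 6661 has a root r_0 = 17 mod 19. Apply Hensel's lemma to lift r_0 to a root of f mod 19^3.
r_2 = 1727 (mod 6859)

Hensel: r_{i+1} = r_i − f(r_i)/f′(r_i) mod 19^{i+2}, where f′(x) = 3x². Iterate:
  r_0 = 17 (mod 19)
  r_1 = 283 (mod 361)
  r_2 = 1727 (mod 6859)
Final: r = 1727 with f(r) ≡ 0 mod 19^3.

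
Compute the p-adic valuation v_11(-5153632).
v_11(-5153632) = 5

v_11(n) is the largest exponent k such that 11^k divides n. Factor out: -5153632 = -11^5 · 32. (Sign doesn't affect v_p.) So v_11(-5153632) = 5.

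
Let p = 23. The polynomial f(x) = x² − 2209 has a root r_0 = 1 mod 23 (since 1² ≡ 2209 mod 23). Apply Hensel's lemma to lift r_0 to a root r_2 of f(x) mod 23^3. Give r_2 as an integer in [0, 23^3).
r_2 = 47 (mod 12167)

Hensel's recurrence: r_{i+1} = r_i − f(r_i)·(f′(r_i))^{-1} mod 23^{i+2}, with f′(x) = 2x. Iterate:
  r_0 = 1 (mod 23)
  r_1 = 47 (mod 529)
  r_2 = 47 (mod 12167)
Final: r_2 = 47, and one checks f(r_2) ≡ 0 mod 23^3.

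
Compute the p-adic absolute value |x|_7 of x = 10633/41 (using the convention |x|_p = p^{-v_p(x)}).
|10633/41|_7 = 1/343

Step 1 — compute v_7(x) by factoring powers of 7 out of the numerator and denominator: v_7(10633/41) = 3. Step 2 — apply |x|_p = p^{-v_p(x)} = 7^{-3} = 1/343.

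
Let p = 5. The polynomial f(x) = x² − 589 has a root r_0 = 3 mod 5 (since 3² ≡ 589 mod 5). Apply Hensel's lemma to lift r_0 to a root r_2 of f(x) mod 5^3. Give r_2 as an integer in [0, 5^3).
r_2 = 33 (mod 125)

Hensel's recurrence: r_{i+1} = r_i − f(r_i)·(f′(r_i))^{-1} mod 5^{i+2}, with f′(x) = 2x. Iterate:
  r_0 = 3 (mod 5)
  r_1 = 8 (mod 25)
  r_2 = 33 (mod 125)
Final: r_2 = 33, and one checks f(r_2) ≡ 0 mod 5^3.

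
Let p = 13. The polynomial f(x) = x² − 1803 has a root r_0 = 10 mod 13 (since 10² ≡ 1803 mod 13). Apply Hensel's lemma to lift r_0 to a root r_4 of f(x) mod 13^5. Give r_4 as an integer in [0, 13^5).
r_4 = 341585 (mod 371293)

Hensel's recurrence: r_{i+1} = r_i − f(r_i)·(f′(r_i))^{-1} mod 13^{i+2}, with f′(x) = 2x. Iterate:
  r_0 = 10 (mod 13)
  r_1 = 36 (mod 169)
  r_2 = 1050 (mod 2197)
  r_3 = 27414 (mod 28561)
  r_4 = 341585 (mod 371293)
Final: r_4 = 341585, and one checks f(r_4) ≡ 0 mod 13^5.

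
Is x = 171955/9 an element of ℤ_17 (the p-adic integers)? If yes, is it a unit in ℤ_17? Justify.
x ∈ ℤ_17 but not a unit; v_17(x) = 3 > 0

ℤ_17 = {x ∈ ℚ_17 : v_17(x) ≥ 0} and ℤ_17^× = {x ∈ ℤ_17 : v_17(x) = 0}. Here v_17(171955/9) = v_17(num) − v_17(den) = 3; compare against these criteria.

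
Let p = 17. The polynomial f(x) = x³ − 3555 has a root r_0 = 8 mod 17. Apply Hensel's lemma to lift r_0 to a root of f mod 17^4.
r_3 = 12350 (mod 83521)

Hensel: r_{i+1} = r_i − f(r_i)/f′(r_i) mod 17^{i+2}, where f′(x) = 3x². Iterate:
  r_0 = 8 (mod 17)
  r_1 = 212 (mod 289)
  r_2 = 2524 (mod 4913)
  r_3 = 12350 (mod 83521)
Final: r = 12350 with f(r) ≡ 0 mod 17^4.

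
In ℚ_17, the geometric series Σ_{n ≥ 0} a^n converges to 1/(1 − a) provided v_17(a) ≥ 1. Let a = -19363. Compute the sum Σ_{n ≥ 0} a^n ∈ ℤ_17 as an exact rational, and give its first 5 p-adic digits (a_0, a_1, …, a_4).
Σ a^n = 1/(1 − a) = 1/19364;  first 5 digits = (1, 0, 1, 13, 0)

v_17(a) = 2 ≥ 1, so the series converges in ℤ_17 to 1/(1 − a) = 1/(1 − (-19363)) = 1/19364. Expand this rational in ℤ_17: compute digits iteratively via d_i = x_i mod 17, x_{i+1} = (x_i − d_i)/17. The first 5 digits are (1, 0, 1, 13, 0).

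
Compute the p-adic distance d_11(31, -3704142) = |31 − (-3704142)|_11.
d_11(31, -3704142) = 1/161051

Step 1 — x − y = 31 − (-3704142) = 3704173. Step 2 — v_11(3704173) = 5 (factor: 3704173 = (11^5 · 23); the sign does not affect v_p). Step 3 — |x − y|_11 = 11^{-5} = 1/161051.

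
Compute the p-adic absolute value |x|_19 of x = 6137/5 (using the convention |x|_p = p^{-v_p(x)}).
|6137/5|_19 = 1/361

Step 1 — compute v_19(x) by factoring powers of 19 out of the numerator and denominator: v_19(6137/5) = 2. Step 2 — apply |x|_p = p^{-v_p(x)} = 19^{-2} = 1/361.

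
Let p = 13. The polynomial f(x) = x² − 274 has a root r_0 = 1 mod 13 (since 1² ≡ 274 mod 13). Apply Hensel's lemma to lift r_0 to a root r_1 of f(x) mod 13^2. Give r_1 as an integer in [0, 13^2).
r_1 = 53 (mod 169)

Hensel's recurrence: r_{i+1} = r_i − f(r_i)·(f′(r_i))^{-1} mod 13^{i+2}, with f′(x) = 2x. Iterate:
  r_0 = 1 (mod 13)
  r_1 = 53 (mod 169)
Final: r_1 = 53, and one checks f(r_1) ≡ 0 mod 13^2.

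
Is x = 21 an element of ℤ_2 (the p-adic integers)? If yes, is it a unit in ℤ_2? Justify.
x ∈ ℤ_2^× (unit); v_2(x) = 0

ℤ_2 = {x ∈ ℚ_2 : v_2(x) ≥ 0} and ℤ_2^× = {x ∈ ℤ_2 : v_2(x) = 0}. Here v_2(21) = v_2(num) − v_2(den) = 0; compare against these criteria.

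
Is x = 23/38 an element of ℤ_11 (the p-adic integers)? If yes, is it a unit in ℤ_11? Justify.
x ∈ ℤ_11^× (unit); v_11(x) = 0

ℤ_11 = {x ∈ ℚ_11 : v_11(x) ≥ 0} and ℤ_11^× = {x ∈ ℤ_11 : v_11(x) = 0}. Here v_11(23/38) = v_11(num) − v_11(den) = 0; compare against these criteria.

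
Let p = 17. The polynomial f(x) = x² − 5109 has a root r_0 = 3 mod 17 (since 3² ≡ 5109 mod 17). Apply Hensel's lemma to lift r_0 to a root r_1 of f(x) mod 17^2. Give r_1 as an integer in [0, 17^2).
r_1 = 275 (mod 289)

Hensel's recurrence: r_{i+1} = r_i − f(r_i)·(f′(r_i))^{-1} mod 17^{i+2}, with f′(x) = 2x. Iterate:
  r_0 = 3 (mod 17)
  r_1 = 275 (mod 289)
Final: r_1 = 275, and one checks f(r_1) ≡ 0 mod 17^2.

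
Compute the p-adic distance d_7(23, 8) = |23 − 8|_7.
d_7(23, 8) = 1

Step 1 — x − y = 23 − 8 = 15. Step 2 — v_7(15) = 0 (factor: 15 = (7^0 · 15); the sign does not affect v_p). Step 3 — |x − y|_7 = 7^{0} = 1.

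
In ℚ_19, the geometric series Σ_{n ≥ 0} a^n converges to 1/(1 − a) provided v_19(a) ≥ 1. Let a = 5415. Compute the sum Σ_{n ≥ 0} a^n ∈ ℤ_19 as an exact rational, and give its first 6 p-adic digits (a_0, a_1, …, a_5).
Σ a^n = 1/(1 − a) = -1/5414;  first 6 digits = (1, 0, 15, 0, 16, 11)

v_19(a) = 2 ≥ 1, so the series converges in ℤ_19 to 1/(1 − a) = 1/(1 − 5415) = -1/5414. Expand this rational in ℤ_19: compute digits iteratively via d_i = x_i mod 19, x_{i+1} = (x_i − d_i)/19. The first 6 digits are (1, 0, 15, 0, 16, 11).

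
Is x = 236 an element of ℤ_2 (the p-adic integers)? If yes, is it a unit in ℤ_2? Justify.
x ∈ ℤ_2 but not a unit; v_2(x) = 2 > 0

ℤ_2 = {x ∈ ℚ_2 : v_2(x) ≥ 0} and ℤ_2^× = {x ∈ ℤ_2 : v_2(x) = 0}. Here v_2(236) = v_2(num) − v_2(den) = 2; compare against these criteria.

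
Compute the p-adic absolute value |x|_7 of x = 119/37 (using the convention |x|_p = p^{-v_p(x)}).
|119/37|_7 = 1/7

Step 1 — compute v_7(x) by factoring powers of 7 out of the numerator and denominator: v_7(119/37) = 1. Step 2 — apply |x|_p = p^{-v_p(x)} = 7^{-1} = 1/7.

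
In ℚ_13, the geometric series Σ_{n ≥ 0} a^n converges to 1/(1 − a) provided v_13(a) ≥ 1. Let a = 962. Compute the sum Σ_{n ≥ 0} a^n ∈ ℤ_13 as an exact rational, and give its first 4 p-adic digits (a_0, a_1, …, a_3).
Σ a^n = 1/(1 − a) = -1/961;  first 4 digits = (1, 9, 8, 6)

v_13(a) = 1 ≥ 1, so the series converges in ℤ_13 to 1/(1 − a) = 1/(1 − 962) = -1/961. Expand this rational in ℤ_13: compute digits iteratively via d_i = x_i mod 13, x_{i+1} = (x_i − d_i)/13. The first 4 digits are (1, 9, 8, 6).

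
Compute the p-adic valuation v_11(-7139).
v_11(-7139) = 2

v_11(n) is the largest exponent k such that 11^k divides n. Factor out: -7139 = -11^2 · 59. (Sign doesn't affect v_p.) So v_11(-7139) = 2.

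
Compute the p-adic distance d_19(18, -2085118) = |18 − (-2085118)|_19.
d_19(18, -2085118) = 1/130321

Step 1 — x − y = 18 − (-2085118) = 2085136. Step 2 — v_19(2085136) = 4 (factor: 2085136 = (19^4 · 16); the sign does not affect v_p). Step 3 — |x − y|_19 = 19^{-4} = 1/130321.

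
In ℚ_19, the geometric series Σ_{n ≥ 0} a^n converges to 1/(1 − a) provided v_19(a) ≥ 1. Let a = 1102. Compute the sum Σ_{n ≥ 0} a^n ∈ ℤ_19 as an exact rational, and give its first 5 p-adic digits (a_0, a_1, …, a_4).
Σ a^n = 1/(1 − a) = -1/1101;  first 5 digits = (1, 1, 4, 7, 0)

v_19(a) = 1 ≥ 1, so the series converges in ℤ_19 to 1/(1 − a) = 1/(1 − 1102) = -1/1101. Expand this rational in ℤ_19: compute digits iteratively via d_i = x_i mod 19, x_{i+1} = (x_i − d_i)/19. The first 5 digits are (1, 1, 4, 7, 0).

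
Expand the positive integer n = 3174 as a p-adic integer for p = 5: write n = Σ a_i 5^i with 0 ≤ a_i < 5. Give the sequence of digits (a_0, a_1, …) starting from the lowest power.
(a_0, a_1, …) = (4, 4, 1, 0, 0, 1)

Repeated division by 5 gives the digits low-to-high: 3174 = 4 + 4·5^1 + 1·5^2 + 1·5^5. Digit sequence: (4, 4, 1, 0, 0, 1).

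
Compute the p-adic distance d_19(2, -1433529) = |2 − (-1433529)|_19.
d_19(2, -1433529) = 1/130321

Step 1 — x − y = 2 − (-1433529) = 1433531. Step 2 — v_19(1433531) = 4 (factor: 1433531 = (19^4 · 11); the sign does not affect v_p). Step 3 — |x − y|_19 = 19^{-4} = 1/130321.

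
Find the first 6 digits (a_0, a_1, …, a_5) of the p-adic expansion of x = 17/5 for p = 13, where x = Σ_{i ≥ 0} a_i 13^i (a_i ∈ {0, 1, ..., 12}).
(a_0, …, a_5) = (6, 5, 10, 7, 2, 5)

v_13(17/5) = 0 (numerator and denominator both coprime to 13), so x ∈ ℤ_13^×. Compute digits iteratively via a_i = x_i mod 13, x_{i+1} = (x_i − a_i)/13, with x_0 = x:
  x_0 = 17/5;  a_0 = 6;  x_1 = (x_0 − 6)/13 = -1/5
  x_1 = -1/5;  a_1 = 5;  x_2 = (x_1 − 5)/13 = -2/5
  x_2 = -2/5;  a_2 = 10;  x_3 = (x_2 − 10)/13 = -4/5
  x_3 = -4/5;  a_3 = 7;  x_4 = (x_3 − 7)/13 = -3/5
  x_4 = -3/5;  a_4 = 2;  x_5 = (x_4 − 2)/13 = -1/5
  x_5 = -1/5;  a_5 = 5;  x_6 = (x_5 − 5)/13 = -2/5
Digits: (6, 5, 10, 7, 2, 5).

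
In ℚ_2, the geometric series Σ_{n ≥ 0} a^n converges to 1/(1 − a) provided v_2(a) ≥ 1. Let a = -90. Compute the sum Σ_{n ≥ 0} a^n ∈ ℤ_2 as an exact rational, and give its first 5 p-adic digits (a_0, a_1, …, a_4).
Σ a^n = 1/(1 − a) = 1/91;  first 5 digits = (1, 1, 0, 0, 1)

v_2(a) = 1 ≥ 1, so the series converges in ℤ_2 to 1/(1 − a) = 1/(1 − (-90)) = 1/91. Expand this rational in ℤ_2: compute digits iteratively via d_i = x_i mod 2, x_{i+1} = (x_i − d_i)/2. The first 5 digits are (1, 1, 0, 0, 1).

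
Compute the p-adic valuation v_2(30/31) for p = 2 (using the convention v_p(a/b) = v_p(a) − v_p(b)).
v_2(30/31) = 1

Factor powers of 2 from the numerator and denominator of the reduced fraction: 30 = 2^1 · 15 and 31 = 2^0 · 31. Apply v_p(a/b) = v_p(a) − v_p(b): v_2(30/31) = 1 − 0 = 1.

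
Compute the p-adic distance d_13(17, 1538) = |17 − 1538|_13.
d_13(17, 1538) = 1/169

Step 1 — x − y = 17 − 1538 = -1521. Step 2 — v_13(-1521) = 2 (factor: -1521 = −(13^2 · 9); the sign does not affect v_p). Step 3 — |x − y|_13 = 13^{-2} = 1/169.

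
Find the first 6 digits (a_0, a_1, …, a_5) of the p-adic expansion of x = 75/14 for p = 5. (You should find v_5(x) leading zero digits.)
(a_0, …, a_5) = (0, 0, 2, 0, 1, 3)

v_5(75/14) = 2, so a_0 = ... = a_1 = 0. Factor out: x = 5^2 · u with u = 3/14 a unit in ℤ_5. Expand u iteratively via a_{v+i} = u_i mod 5, u_{i+1} = (u_i − a_{v+i})/5:
  u_0 = 3/14;  a_2 = 2;  u_1 = (u_0 − 2)/5 = -5/14
  u_1 = -5/14;  a_3 = 0;  u_2 = (u_1 − 0)/5 = -1/14
  u_2 = -1/14;  a_4 = 1;  u_3 = (u_2 − 1)/5 = -3/14
  u_3 = -3/14;  a_5 = 3;  u_4 = (u_3 − 3)/5 = -9/14
Digits: (0, 0, 2, 0, 1, 3).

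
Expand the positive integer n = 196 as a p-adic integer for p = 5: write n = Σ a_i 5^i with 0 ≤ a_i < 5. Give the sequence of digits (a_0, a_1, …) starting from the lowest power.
(a_0, a_1, …) = (1, 4, 2, 1)

Repeated division by 5 gives the digits low-to-high: 196 = 1 + 4·5^1 + 2·5^2 + 1·5^3. Digit sequence: (1, 4, 2, 1).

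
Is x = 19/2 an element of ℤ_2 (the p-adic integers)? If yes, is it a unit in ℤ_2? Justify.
x ∉ ℤ_2 (v_2(x) = -1 < 0)

ℤ_2 = {x ∈ ℚ_2 : v_2(x) ≥ 0} and ℤ_2^× = {x ∈ ℤ_2 : v_2(x) = 0}. Here v_2(19/2) = v_2(num) − v_2(den) = -1; compare against these criteria.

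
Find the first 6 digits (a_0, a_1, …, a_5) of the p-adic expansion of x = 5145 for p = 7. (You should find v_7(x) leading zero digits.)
(a_0, …, a_5) = (0, 0, 0, 1, 2, 0)

v_7(5145) = 3, so a_0 = ... = a_2 = 0. Factor out: x = 7^3 · u with u = 15 a unit in ℤ_7. Expand u iteratively via a_{v+i} = u_i mod 7, u_{i+1} = (u_i − a_{v+i})/7:
  u_0 = 15;  a_3 = 1;  u_1 = (u_0 − 1)/7 = 2
  u_1 = 2;  a_4 = 2;  u_2 = (u_1 − 2)/7 = 0
  u_2 = 0;  a_5 = 0;  u_3 = (u_2 − 0)/7 = 0
Digits: (0, 0, 0, 1, 2, 0).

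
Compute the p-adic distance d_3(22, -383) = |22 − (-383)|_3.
d_3(22, -383) = 1/81

Step 1 — x − y = 22 − (-383) = 405. Step 2 — v_3(405) = 4 (factor: 405 = (3^4 · 5); the sign does not affect v_p). Step 3 — |x − y|_3 = 3^{-4} = 1/81.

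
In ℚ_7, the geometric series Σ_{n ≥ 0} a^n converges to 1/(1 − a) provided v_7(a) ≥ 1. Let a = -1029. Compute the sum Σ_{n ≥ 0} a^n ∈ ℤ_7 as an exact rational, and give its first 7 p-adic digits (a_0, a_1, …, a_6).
Σ a^n = 1/(1 − a) = 1/1030;  first 7 digits = (1, 0, 0, 4, 6, 6, 1)

v_7(a) = 3 ≥ 1, so the series converges in ℤ_7 to 1/(1 − a) = 1/(1 − (-1029)) = 1/1030. Expand this rational in ℤ_7: compute digits iteratively via d_i = x_i mod 7, x_{i+1} = (x_i − d_i)/7. The first 7 digits are (1, 0, 0, 4, 6, 6, 1).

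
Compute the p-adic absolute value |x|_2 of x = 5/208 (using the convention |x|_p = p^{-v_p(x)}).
|5/208|_2 = 16

Step 1 — compute v_2(x) by factoring powers of 2 out of the numerator and denominator: v_2(5/208) = -4. Step 2 — apply |x|_p = p^{-v_p(x)} = 2^{4} = 16.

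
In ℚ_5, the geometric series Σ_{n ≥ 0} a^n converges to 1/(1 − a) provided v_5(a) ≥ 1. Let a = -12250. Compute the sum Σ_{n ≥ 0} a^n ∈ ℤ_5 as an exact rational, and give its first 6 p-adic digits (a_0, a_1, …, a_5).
Σ a^n = 1/(1 − a) = 1/12251;  first 6 digits = (1, 0, 0, 2, 0, 1)

v_5(a) = 3 ≥ 1, so the series converges in ℤ_5 to 1/(1 − a) = 1/(1 − (-12250)) = 1/12251. Expand this rational in ℤ_5: compute digits iteratively via d_i = x_i mod 5, x_{i+1} = (x_i − d_i)/5. The first 6 digits are (1, 0, 0, 2, 0, 1).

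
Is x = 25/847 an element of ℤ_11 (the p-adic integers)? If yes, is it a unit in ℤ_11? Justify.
x ∉ ℤ_11 (v_11(x) = -2 < 0)

ℤ_11 = {x ∈ ℚ_11 : v_11(x) ≥ 0} and ℤ_11^× = {x ∈ ℤ_11 : v_11(x) = 0}. Here v_11(25/847) = v_11(num) − v_11(den) = -2; compare against these criteria.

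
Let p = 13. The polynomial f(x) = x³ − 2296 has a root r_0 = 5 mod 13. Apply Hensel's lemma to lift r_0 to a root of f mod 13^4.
r_3 = 27955 (mod 28561)

Hensel: r_{i+1} = r_i − f(r_i)/f′(r_i) mod 13^{i+2}, where f′(x) = 3x². Iterate:
  r_0 = 5 (mod 13)
  r_1 = 70 (mod 169)
  r_2 = 1591 (mod 2197)
  r_3 = 27955 (mod 28561)
Final: r = 27955 with f(r) ≡ 0 mod 13^4.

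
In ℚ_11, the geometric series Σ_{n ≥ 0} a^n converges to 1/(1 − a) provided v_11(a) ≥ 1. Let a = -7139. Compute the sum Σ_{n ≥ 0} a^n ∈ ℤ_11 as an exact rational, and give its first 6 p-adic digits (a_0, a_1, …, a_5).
Σ a^n = 1/(1 − a) = 1/7140;  first 6 digits = (1, 0, 7, 5, 4, 8)

v_11(a) = 2 ≥ 1, so the series converges in ℤ_11 to 1/(1 − a) = 1/(1 − (-7139)) = 1/7140. Expand this rational in ℤ_11: compute digits iteratively via d_i = x_i mod 11, x_{i+1} = (x_i − d_i)/11. The first 6 digits are (1, 0, 7, 5, 4, 8).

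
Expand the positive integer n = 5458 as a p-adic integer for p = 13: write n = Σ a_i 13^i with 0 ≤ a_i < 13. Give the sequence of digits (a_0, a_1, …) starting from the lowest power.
(a_0, a_1, …) = (11, 3, 6, 2)

Repeated division by 13 gives the digits low-to-high: 5458 = 11 + 3·13^1 + 6·13^2 + 2·13^3. Digit sequence: (11, 3, 6, 2).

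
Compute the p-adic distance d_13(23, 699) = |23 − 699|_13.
d_13(23, 699) = 1/169

Step 1 — x − y = 23 − 699 = -676. Step 2 — v_13(-676) = 2 (factor: -676 = −(13^2 · 4); the sign does not affect v_p). Step 3 — |x − y|_13 = 13^{-2} = 1/169.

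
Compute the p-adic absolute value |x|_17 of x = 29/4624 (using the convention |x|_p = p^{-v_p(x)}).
|29/4624|_17 = 289

Step 1 — compute v_17(x) by factoring powers of 17 out of the numerator and denominator: v_17(29/4624) = -2. Step 2 — apply |x|_p = p^{-v_p(x)} = 17^{2} = 289.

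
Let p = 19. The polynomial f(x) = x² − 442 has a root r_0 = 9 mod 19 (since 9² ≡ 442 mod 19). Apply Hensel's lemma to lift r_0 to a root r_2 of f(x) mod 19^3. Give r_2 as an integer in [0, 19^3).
r_2 = 6507 (mod 6859)

Hensel's recurrence: r_{i+1} = r_i − f(r_i)·(f′(r_i))^{-1} mod 19^{i+2}, with f′(x) = 2x. Iterate:
  r_0 = 9 (mod 19)
  r_1 = 9 (mod 361)
  r_2 = 6507 (mod 6859)
Final: r_2 = 6507, and one checks f(r_2) ≡ 0 mod 19^3.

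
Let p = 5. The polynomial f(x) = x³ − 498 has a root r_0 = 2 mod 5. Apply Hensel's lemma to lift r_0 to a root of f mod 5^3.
r_2 = 72 (mod 125)

Hensel: r_{i+1} = r_i − f(r_i)/f′(r_i) mod 5^{i+2}, where f′(x) = 3x². Iterate:
  r_0 = 2 (mod 5)
  r_1 = 22 (mod 25)
  r_2 = 72 (mod 125)
Final: r = 72 with f(r) ≡ 0 mod 5^3.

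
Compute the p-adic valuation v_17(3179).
v_17(3179) = 2

v_17(n) is the largest exponent k such that 17^k divides n. Factor out: 3179 = 17^2 · 11. (Sign doesn't affect v_p.) So v_17(3179) = 2.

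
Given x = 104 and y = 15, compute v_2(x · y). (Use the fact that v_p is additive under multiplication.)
v_2(1560) = 3

v_p(x) = 3 (factor: 104 = 2^3 · 13); v_p(y) = 0 (factor: 15 = 2^0 · 15). Additivity: v_p(xy) = v_p(x) + v_p(y) = 3 + 0 = 3. (Direct check: xy = 1560 = 2^3 · (195).)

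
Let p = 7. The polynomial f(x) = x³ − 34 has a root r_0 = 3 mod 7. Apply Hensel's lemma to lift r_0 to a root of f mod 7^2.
r_1 = 45 (mod 49)

Hensel: r_{i+1} = r_i − f(r_i)/f′(r_i) mod 7^{i+2}, where f′(x) = 3x². Iterate:
  r_0 = 3 (mod 7)
  r_1 = 45 (mod 49)
Final: r = 45 with f(r) ≡ 0 mod 7^2.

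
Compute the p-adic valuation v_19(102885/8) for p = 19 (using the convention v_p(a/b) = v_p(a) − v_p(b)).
v_19(102885/8) = 3

Factor powers of 19 from the numerator and denominator of the reduced fraction: 102885 = 19^3 · 15 and 8 = 19^0 · 8. Apply v_p(a/b) = v_p(a) − v_p(b): v_19(102885/8) = 3 − 0 = 3.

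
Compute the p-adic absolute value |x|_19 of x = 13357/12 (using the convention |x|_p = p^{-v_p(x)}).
|13357/12|_19 = 1/361

Step 1 — compute v_19(x) by factoring powers of 19 out of the numerator and denominator: v_19(13357/12) = 2. Step 2 — apply |x|_p = p^{-v_p(x)} = 19^{-2} = 1/361.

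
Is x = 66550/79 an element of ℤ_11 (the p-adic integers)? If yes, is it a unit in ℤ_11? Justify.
x ∈ ℤ_11 but not a unit; v_11(x) = 3 > 0

ℤ_11 = {x ∈ ℚ_11 : v_11(x) ≥ 0} and ℤ_11^× = {x ∈ ℤ_11 : v_11(x) = 0}. Here v_11(66550/79) = v_11(num) − v_11(den) = 3; compare against these criteria.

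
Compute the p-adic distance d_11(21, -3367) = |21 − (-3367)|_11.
d_11(21, -3367) = 1/121

Step 1 — x − y = 21 − (-3367) = 3388. Step 2 — v_11(3388) = 2 (factor: 3388 = (11^2 · 28); the sign does not affect v_p). Step 3 — |x − y|_11 = 11^{-2} = 1/121.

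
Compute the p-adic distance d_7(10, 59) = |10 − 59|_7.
d_7(10, 59) = 1/49

Step 1 — x − y = 10 − 59 = -49. Step 2 — v_7(-49) = 2 (factor: -49 = −(7^2 · 1); the sign does not affect v_p). Step 3 — |x − y|_7 = 7^{-2} = 1/49.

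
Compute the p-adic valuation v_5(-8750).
v_5(-8750) = 4

v_5(n) is the largest exponent k such that 5^k divides n. Factor out: -8750 = -5^4 · 14. (Sign doesn't affect v_p.) So v_5(-8750) = 4.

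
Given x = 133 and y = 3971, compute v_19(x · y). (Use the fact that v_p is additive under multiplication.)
v_19(528143) = 3

v_p(x) = 1 (factor: 133 = 19^1 · 7); v_p(y) = 2 (factor: 3971 = 19^2 · 11). Additivity: v_p(xy) = v_p(x) + v_p(y) = 1 + 2 = 3. (Direct check: xy = 528143 = 19^3 · (77).)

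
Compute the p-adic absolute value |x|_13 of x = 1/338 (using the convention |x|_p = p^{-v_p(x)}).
|1/338|_13 = 169

Step 1 — compute v_13(x) by factoring powers of 13 out of the numerator and denominator: v_13(1/338) = -2. Step 2 — apply |x|_p = p^{-v_p(x)} = 13^{2} = 169.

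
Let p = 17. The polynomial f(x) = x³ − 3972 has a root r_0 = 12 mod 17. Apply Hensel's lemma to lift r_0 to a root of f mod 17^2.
r_1 = 250 (mod 289)

Hensel: r_{i+1} = r_i − f(r_i)/f′(r_i) mod 17^{i+2}, where f′(x) = 3x². Iterate:
  r_0 = 12 (mod 17)
  r_1 = 250 (mod 289)
Final: r = 250 with f(r) ≡ 0 mod 17^2.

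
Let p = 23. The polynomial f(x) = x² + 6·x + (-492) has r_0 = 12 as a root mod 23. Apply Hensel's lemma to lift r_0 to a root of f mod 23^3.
r_2 = 6475 (mod 12167)

Hensel: r_{i+1} = r_i − f(r_i)·(f′(r_i))^{-1} mod 23^{i+2}, f′(x) = 2x + 6. Iterate:
  r_0 = 12 (mod 23)
  r_1 = 127 (mod 529)
  r_2 = 6475 (mod 12167)
Final: r = 6475 satisfies f(r) ≡ 0 mod 23^3.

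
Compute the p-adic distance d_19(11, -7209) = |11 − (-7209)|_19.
d_19(11, -7209) = 1/361

Step 1 — x − y = 11 − (-7209) = 7220. Step 2 — v_19(7220) = 2 (factor: 7220 = (19^2 · 20); the sign does not affect v_p). Step 3 — |x − y|_19 = 19^{-2} = 1/361.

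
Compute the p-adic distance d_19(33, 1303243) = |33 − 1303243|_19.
d_19(33, 1303243) = 1/130321

Step 1 — x − y = 33 − 1303243 = -1303210. Step 2 — v_19(-1303210) = 4 (factor: -1303210 = −(19^4 · 10); the sign does not affect v_p). Step 3 — |x − y|_19 = 19^{-4} = 1/130321.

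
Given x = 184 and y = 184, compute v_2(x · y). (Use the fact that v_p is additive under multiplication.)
v_2(33856) = 6

v_p(x) = 3 (factor: 184 = 2^3 · 23); v_p(y) = 3 (factor: 184 = 2^3 · 23). Additivity: v_p(xy) = v_p(x) + v_p(y) = 3 + 3 = 6. (Direct check: xy = 33856 = 2^6 · (529).)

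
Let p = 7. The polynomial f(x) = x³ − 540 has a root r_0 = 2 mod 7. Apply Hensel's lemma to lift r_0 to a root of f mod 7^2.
r_1 = 30 (mod 49)

Hensel: r_{i+1} = r_i − f(r_i)/f′(r_i) mod 7^{i+2}, where f′(x) = 3x². Iterate:
  r_0 = 2 (mod 7)
  r_1 = 30 (mod 49)
Final: r = 30 with f(r) ≡ 0 mod 7^2.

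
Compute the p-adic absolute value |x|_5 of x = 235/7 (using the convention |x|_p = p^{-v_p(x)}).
|235/7|_5 = 1/5

Step 1 — compute v_5(x) by factoring powers of 5 out of the numerator and denominator: v_5(235/7) = 1. Step 2 — apply |x|_p = p^{-v_p(x)} = 5^{-1} = 1/5.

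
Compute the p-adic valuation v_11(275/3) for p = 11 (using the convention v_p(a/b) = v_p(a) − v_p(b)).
v_11(275/3) = 1

Factor powers of 11 from the numerator and denominator of the reduced fraction: 275 = 11^1 · 25 and 3 = 11^0 · 3. Apply v_p(a/b) = v_p(a) − v_p(b): v_11(275/3) = 1 − 0 = 1.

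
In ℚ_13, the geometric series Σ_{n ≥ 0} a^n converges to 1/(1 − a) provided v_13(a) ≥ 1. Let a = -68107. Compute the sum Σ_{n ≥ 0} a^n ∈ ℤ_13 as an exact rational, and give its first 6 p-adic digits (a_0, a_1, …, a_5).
Σ a^n = 1/(1 − a) = 1/68108;  first 6 digits = (1, 0, 0, 8, 10, 12)

v_13(a) = 3 ≥ 1, so the series converges in ℤ_13 to 1/(1 − a) = 1/(1 − (-68107)) = 1/68108. Expand this rational in ℤ_13: compute digits iteratively via d_i = x_i mod 13, x_{i+1} = (x_i − d_i)/13. The first 6 digits are (1, 0, 0, 8, 10, 12).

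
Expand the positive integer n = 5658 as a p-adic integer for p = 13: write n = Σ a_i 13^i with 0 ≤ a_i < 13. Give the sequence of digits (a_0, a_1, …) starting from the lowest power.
(a_0, a_1, …) = (3, 6, 7, 2)

Repeated division by 13 gives the digits low-to-high: 5658 = 3 + 6·13^1 + 7·13^2 + 2·13^3. Digit sequence: (3, 6, 7, 2).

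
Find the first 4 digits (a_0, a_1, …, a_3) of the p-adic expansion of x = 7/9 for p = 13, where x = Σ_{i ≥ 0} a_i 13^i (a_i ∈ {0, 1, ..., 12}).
(a_0, …, a_3) = (8, 11, 2, 7)

v_13(7/9) = 0 (numerator and denominator both coprime to 13), so x ∈ ℤ_13^×. Compute digits iteratively via a_i = x_i mod 13, x_{i+1} = (x_i − a_i)/13, with x_0 = x:
  x_0 = 7/9;  a_0 = 8;  x_1 = (x_0 − 8)/13 = -5/9
  x_1 = -5/9;  a_1 = 11;  x_2 = (x_1 − 11)/13 = -8/9
  x_2 = -8/9;  a_2 = 2;  x_3 = (x_2 − 2)/13 = -2/9
  x_3 = -2/9;  a_3 = 7;  x_4 = (x_3 − 7)/13 = -5/9
Digits: (8, 11, 2, 7).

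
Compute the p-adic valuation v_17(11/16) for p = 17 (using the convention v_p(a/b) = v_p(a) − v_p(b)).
v_17(11/16) = 0

Factor powers of 17 from the numerator and denominator of the reduced fraction: 11 = 17^0 · 11 and 16 = 17^0 · 16. Apply v_p(a/b) = v_p(a) − v_p(b): v_17(11/16) = 0 − 0 = 0.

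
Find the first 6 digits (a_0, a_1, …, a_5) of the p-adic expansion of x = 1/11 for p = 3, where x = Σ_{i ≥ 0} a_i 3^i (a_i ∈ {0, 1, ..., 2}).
(a_0, …, a_5) = (2, 1, 0, 2, 2, 1)

v_3(1/11) = 0 (numerator and denominator both coprime to 3), so x ∈ ℤ_3^×. Compute digits iteratively via a_i = x_i mod 3, x_{i+1} = (x_i − a_i)/3, with x_0 = x:
  x_0 = 1/11;  a_0 = 2;  x_1 = (x_0 − 2)/3 = -7/11
  x_1 = -7/11;  a_1 = 1;  x_2 = (x_1 − 1)/3 = -6/11
  x_2 = -6/11;  a_2 = 0;  x_3 = (x_2 − 0)/3 = -2/11
  x_3 = -2/11;  a_3 = 2;  x_4 = (x_3 − 2)/3 = -8/11
  x_4 = -8/11;  a_4 = 2;  x_5 = (x_4 − 2)/3 = -10/11
  x_5 = -10/11;  a_5 = 1;  x_6 = (x_5 − 1)/3 = -7/11
Digits: (2, 1, 0, 2, 2, 1).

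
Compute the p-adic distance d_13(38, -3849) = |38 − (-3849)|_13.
d_13(38, -3849) = 1/169

Step 1 — x − y = 38 − (-3849) = 3887. Step 2 — v_13(3887) = 2 (factor: 3887 = (13^2 · 23); the sign does not affect v_p). Step 3 — |x − y|_13 = 13^{-2} = 1/169.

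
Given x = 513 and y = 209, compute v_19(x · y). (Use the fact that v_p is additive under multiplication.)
v_19(107217) = 2

v_p(x) = 1 (factor: 513 = 19^1 · 27); v_p(y) = 1 (factor: 209 = 19^1 · 11). Additivity: v_p(xy) = v_p(x) + v_p(y) = 1 + 1 = 2. (Direct check: xy = 107217 = 19^2 · (297).)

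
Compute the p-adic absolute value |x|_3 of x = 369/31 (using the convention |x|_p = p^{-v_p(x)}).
|369/31|_3 = 1/9

Step 1 — compute v_3(x) by factoring powers of 3 out of the numerator and denominator: v_3(369/31) = 2. Step 2 — apply |x|_p = p^{-v_p(x)} = 3^{-2} = 1/9.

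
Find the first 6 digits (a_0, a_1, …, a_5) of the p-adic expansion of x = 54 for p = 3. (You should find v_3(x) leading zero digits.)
(a_0, …, a_5) = (0, 0, 0, 2, 0, 0)

v_3(54) = 3, so a_0 = ... = a_2 = 0. Factor out: x = 3^3 · u with u = 2 a unit in ℤ_3. Expand u iteratively via a_{v+i} = u_i mod 3, u_{i+1} = (u_i − a_{v+i})/3:
  u_0 = 2;  a_3 = 2;  u_1 = (u_0 − 2)/3 = 0
  u_1 = 0;  a_4 = 0;  u_2 = (u_1 − 0)/3 = 0
  u_2 = 0;  a_5 = 0;  u_3 = (u_2 − 0)/3 = 0
Digits: (0, 0, 0, 2, 0, 0).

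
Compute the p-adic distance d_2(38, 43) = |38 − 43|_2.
d_2(38, 43) = 1

Step 1 — x − y = 38 − 43 = -5. Step 2 — v_2(-5) = 0 (factor: -5 = −(2^0 · 5); the sign does not affect v_p). Step 3 — |x − y|_2 = 2^{0} = 1.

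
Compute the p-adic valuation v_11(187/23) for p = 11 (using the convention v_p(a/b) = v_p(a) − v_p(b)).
v_11(187/23) = 1

Factor powers of 11 from the numerator and denominator of the reduced fraction: 187 = 11^1 · 17 and 23 = 11^0 · 23. Apply v_p(a/b) = v_p(a) − v_p(b): v_11(187/23) = 1 − 0 = 1.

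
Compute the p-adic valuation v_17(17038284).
v_17(17038284) = 5

v_17(n) is the largest exponent k such that 17^k divides n. Factor out: 17038284 = 17^5 · 12. (Sign doesn't affect v_p.) So v_17(17038284) = 5.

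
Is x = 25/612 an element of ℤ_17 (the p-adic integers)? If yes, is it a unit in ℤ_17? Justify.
x ∉ ℤ_17 (v_17(x) = -1 < 0)

ℤ_17 = {x ∈ ℚ_17 : v_17(x) ≥ 0} and ℤ_17^× = {x ∈ ℤ_17 : v_17(x) = 0}. Here v_17(25/612) = v_17(num) − v_17(den) = -1; compare against these criteria.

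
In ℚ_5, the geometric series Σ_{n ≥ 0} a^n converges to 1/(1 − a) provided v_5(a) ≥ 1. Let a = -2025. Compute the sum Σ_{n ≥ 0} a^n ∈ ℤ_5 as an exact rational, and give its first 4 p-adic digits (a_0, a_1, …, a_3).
Σ a^n = 1/(1 − a) = 1/2026;  first 4 digits = (1, 0, 4, 3)

v_5(a) = 2 ≥ 1, so the series converges in ℤ_5 to 1/(1 − a) = 1/(1 − (-2025)) = 1/2026. Expand this rational in ℤ_5: compute digits iteratively via d_i = x_i mod 5, x_{i+1} = (x_i − d_i)/5. The first 4 digits are (1, 0, 4, 3).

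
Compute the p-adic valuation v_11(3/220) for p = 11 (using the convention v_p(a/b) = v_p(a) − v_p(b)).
v_11(3/220) = -1

Factor powers of 11 from the numerator and denominator of the reduced fraction: 3 = 11^0 · 3 and 220 = 11^1 · 20. Apply v_p(a/b) = v_p(a) − v_p(b): v_11(3/220) = 0 − 1 = -1.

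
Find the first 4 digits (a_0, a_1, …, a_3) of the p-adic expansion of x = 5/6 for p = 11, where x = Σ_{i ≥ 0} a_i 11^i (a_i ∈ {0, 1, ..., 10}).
(a_0, …, a_3) = (10, 1, 9, 1)

v_11(5/6) = 0 (numerator and denominator both coprime to 11), so x ∈ ℤ_11^×. Compute digits iteratively via a_i = x_i mod 11, x_{i+1} = (x_i − a_i)/11, with x_0 = x:
  x_0 = 5/6;  a_0 = 10;  x_1 = (x_0 − 10)/11 = -5/6
  x_1 = -5/6;  a_1 = 1;  x_2 = (x_1 − 1)/11 = -1/6
  x_2 = -1/6;  a_2 = 9;  x_3 = (x_2 − 9)/11 = -5/6
  x_3 = -5/6;  a_3 = 1;  x_4 = (x_3 − 1)/11 = -1/6
Digits: (10, 1, 9, 1).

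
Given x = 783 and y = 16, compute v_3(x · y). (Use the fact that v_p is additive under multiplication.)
v_3(12528) = 3

v_p(x) = 3 (factor: 783 = 3^3 · 29); v_p(y) = 0 (factor: 16 = 3^0 · 16). Additivity: v_p(xy) = v_p(x) + v_p(y) = 3 + 0 = 3. (Direct check: xy = 12528 = 3^3 · (464).)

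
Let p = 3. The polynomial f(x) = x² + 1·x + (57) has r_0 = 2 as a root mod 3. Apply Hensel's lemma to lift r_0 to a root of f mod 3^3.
r_2 = 11 (mod 27)

Hensel: r_{i+1} = r_i − f(r_i)·(f′(r_i))^{-1} mod 3^{i+2}, f′(x) = 2x + 1. Iterate:
  r_0 = 2 (mod 3)
  r_1 = 2 (mod 9)
  r_2 = 11 (mod 27)
Final: r = 11 satisfies f(r) ≡ 0 mod 3^3.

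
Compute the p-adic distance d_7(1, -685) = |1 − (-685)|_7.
d_7(1, -685) = 1/343

Step 1 — x − y = 1 − (-685) = 686. Step 2 — v_7(686) = 3 (factor: 686 = (7^3 · 2); the sign does not affect v_p). Step 3 — |x − y|_7 = 7^{-3} = 1/343.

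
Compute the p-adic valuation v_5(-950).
v_5(-950) = 2

v_5(n) is the largest exponent k such that 5^k divides n. Factor out: -950 = -5^2 · 38. (Sign doesn't affect v_p.) So v_5(-950) = 2.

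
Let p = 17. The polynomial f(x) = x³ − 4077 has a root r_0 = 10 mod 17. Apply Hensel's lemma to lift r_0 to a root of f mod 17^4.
r_3 = 76323 (mod 83521)

Hensel: r_{i+1} = r_i − f(r_i)/f′(r_i) mod 17^{i+2}, where f′(x) = 3x². Iterate:
  r_0 = 10 (mod 17)
  r_1 = 27 (mod 289)
  r_2 = 2628 (mod 4913)
  r_3 = 76323 (mod 83521)
Final: r = 76323 with f(r) ≡ 0 mod 17^4.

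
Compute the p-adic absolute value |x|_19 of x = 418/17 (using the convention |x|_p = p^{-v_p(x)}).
|418/17|_19 = 1/19

Step 1 — compute v_19(x) by factoring powers of 19 out of the numerator and denominator: v_19(418/17) = 1. Step 2 — apply |x|_p = p^{-v_p(x)} = 19^{-1} = 1/19.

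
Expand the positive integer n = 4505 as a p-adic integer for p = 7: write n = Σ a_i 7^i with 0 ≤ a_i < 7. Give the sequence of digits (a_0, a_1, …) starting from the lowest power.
(a_0, a_1, …) = (4, 6, 0, 6, 1)

Repeated division by 7 gives the digits low-to-high: 4505 = 4 + 6·7^1 + 6·7^3 + 1·7^4. Digit sequence: (4, 6, 0, 6, 1).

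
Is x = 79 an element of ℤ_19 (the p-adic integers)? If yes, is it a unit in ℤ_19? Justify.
x ∈ ℤ_19^× (unit); v_19(x) = 0

ℤ_19 = {x ∈ ℚ_19 : v_19(x) ≥ 0} and ℤ_19^× = {x ∈ ℤ_19 : v_19(x) = 0}. Here v_19(79) = v_19(num) − v_19(den) = 0; compare against these criteria.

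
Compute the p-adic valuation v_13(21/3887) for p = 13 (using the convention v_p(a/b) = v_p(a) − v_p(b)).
v_13(21/3887) = -2

Factor powers of 13 from the numerator and denominator of the reduced fraction: 21 = 13^0 · 21 and 3887 = 13^2 · 23. Apply v_p(a/b) = v_p(a) − v_p(b): v_13(21/3887) = 0 − 2 = -2.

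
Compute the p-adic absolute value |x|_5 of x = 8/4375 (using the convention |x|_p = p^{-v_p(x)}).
|8/4375|_5 = 625

Step 1 — compute v_5(x) by factoring powers of 5 out of the numerator and denominator: v_5(8/4375) = -4. Step 2 — apply |x|_p = p^{-v_p(x)} = 5^{4} = 625.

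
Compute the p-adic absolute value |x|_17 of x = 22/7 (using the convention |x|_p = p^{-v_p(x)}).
|22/7|_17 = 1

Step 1 — compute v_17(x) by factoring powers of 17 out of the numerator and denominator: v_17(22/7) = 0. Step 2 — apply |x|_p = p^{-v_p(x)} = 17^{0} = 1.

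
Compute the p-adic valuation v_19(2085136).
v_19(2085136) = 4

v_19(n) is the largest exponent k such that 19^k divides n. Factor out: 2085136 = 19^4 · 16. (Sign doesn't affect v_p.) So v_19(2085136) = 4.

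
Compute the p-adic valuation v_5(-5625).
v_5(-5625) = 4

v_5(n) is the largest exponent k such that 5^k divides n. Factor out: -5625 = -5^4 · 9. (Sign doesn't affect v_p.) So v_5(-5625) = 4.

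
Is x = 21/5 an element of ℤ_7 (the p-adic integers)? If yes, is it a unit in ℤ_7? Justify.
x ∈ ℤ_7 but not a unit; v_7(x) = 1 > 0

ℤ_7 = {x ∈ ℚ_7 : v_7(x) ≥ 0} and ℤ_7^× = {x ∈ ℤ_7 : v_7(x) = 0}. Here v_7(21/5) = v_7(num) − v_7(den) = 1; compare against these criteria.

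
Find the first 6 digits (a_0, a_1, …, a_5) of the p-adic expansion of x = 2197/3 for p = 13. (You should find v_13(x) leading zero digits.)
(a_0, …, a_5) = (0, 0, 0, 9, 8, 8)

v_13(2197/3) = 3, so a_0 = ... = a_2 = 0. Factor out: x = 13^3 · u with u = 1/3 a unit in ℤ_13. Expand u iteratively via a_{v+i} = u_i mod 13, u_{i+1} = (u_i − a_{v+i})/13:
  u_0 = 1/3;  a_3 = 9;  u_1 = (u_0 − 9)/13 = -2/3
  u_1 = -2/3;  a_4 = 8;  u_2 = (u_1 − 8)/13 = -2/3
  u_2 = -2/3;  a_5 = 8;  u_3 = (u_2 − 8)/13 = -2/3
Digits: (0, 0, 0, 9, 8, 8).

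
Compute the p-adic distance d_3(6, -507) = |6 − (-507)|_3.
d_3(6, -507) = 1/27

Step 1 — x − y = 6 − (-507) = 513. Step 2 — v_3(513) = 3 (factor: 513 = (3^3 · 19); the sign does not affect v_p). Step 3 — |x − y|_3 = 3^{-3} = 1/27.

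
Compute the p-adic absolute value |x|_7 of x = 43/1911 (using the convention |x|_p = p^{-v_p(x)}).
|43/1911|_7 = 49

Step 1 — compute v_7(x) by factoring powers of 7 out of the numerator and denominator: v_7(43/1911) = -2. Step 2 — apply |x|_p = p^{-v_p(x)} = 7^{2} = 49.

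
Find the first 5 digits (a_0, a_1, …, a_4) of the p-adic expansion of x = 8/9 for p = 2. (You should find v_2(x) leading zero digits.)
(a_0, …, a_4) = (0, 0, 0, 1, 0)

v_2(8/9) = 3, so a_0 = ... = a_2 = 0. Factor out: x = 2^3 · u with u = 1/9 a unit in ℤ_2. Expand u iteratively via a_{v+i} = u_i mod 2, u_{i+1} = (u_i − a_{v+i})/2:
  u_0 = 1/9;  a_3 = 1;  u_1 = (u_0 − 1)/2 = -4/9
  u_1 = -4/9;  a_4 = 0;  u_2 = (u_1 − 0)/2 = -2/9
Digits: (0, 0, 0, 1, 0).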